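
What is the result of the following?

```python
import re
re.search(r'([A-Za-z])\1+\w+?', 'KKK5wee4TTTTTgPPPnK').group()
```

After group 1 captures some text, `\1` only succeeds where that same text appears again.
`re.search` scans for the first position where the pattern succeeds.
The match spans [0:4] → 'KKK5'.
Captured: group 1 = 'K'.

'KKK5'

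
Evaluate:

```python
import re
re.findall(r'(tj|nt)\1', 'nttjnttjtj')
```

['tj']

`\1` has to match the exact text group 1 already captured.
With a single group, `findall` returns only what that group captured — 1 item.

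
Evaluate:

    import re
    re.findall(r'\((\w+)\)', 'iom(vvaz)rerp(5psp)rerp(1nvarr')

['vvaz', '5psp']

Matches: at [3:9] match '(vvaz)', group 1 = 'vvaz'; at [13:19] match '(5psp)', group 1 = '5psp'.
Because there's exactly one group, `findall` drops the full match and keeps group 1 from each hit.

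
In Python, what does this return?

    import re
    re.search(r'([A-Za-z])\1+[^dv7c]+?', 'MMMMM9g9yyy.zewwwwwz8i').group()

A backreference is literal: `\1` must see the identical characters the first group matched.
The match spans [0:6] → 'MMMMM9'.

'MMMMM9'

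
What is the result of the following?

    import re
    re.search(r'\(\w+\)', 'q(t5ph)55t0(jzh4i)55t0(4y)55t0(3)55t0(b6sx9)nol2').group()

'(t5ph)'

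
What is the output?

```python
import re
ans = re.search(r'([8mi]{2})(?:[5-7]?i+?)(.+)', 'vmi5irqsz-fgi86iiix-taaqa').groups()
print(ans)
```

Pattern: exactly 2 of one of [8mi] (captured); then optionally a character in [5-7], then one or more of a literal 'i' (lazy) (non-capturing group); then one or more of any character (captured).
`search` walks the string left to right and returns the first match it finds.
The match spans [1:25] → 'mi5irqsz-fgi86iiix-taaqa'.
Captured: group 1 = 'mi', group 2 = 'rqsz-fgi86iiix-taaqa'.

('mi', 'rqsz-fgi86iiix-taaqa')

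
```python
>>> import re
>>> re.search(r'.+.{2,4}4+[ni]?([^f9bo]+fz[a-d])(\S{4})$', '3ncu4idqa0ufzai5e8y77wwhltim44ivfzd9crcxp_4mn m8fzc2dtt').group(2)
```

This matches one or more of any character; then 2 to 4 of any character, then one or more of the literal '4', then optionally one of [ni]; then one or more of any character except [f9bo], then the literal 'fz', then a character in [a-d] (captured); then exactly 4 of a non-whitespace character (captured); then anchored at the end.
`search` walks the string left to right and returns the first match it finds.
The match spans [0:55] → '3ncu4idqa0ufzai5e8y77wwhltim44ivfzd9crcxp_4mn m8fzc2dtt'.
Captured: group 1 = 'mn m8fzc', group 2 = '2dtt'.

'2dtt'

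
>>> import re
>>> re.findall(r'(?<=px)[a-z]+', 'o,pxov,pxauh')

['ov', 'auh']

Lookahead/lookbehind check context without consuming it, so the matched span excludes the asserted characters.
Scanning left to right: at [4:6] → 'ov'; at [9:12] → 'auh'.
With no groups in the pattern, `findall` gives back each whole match — 2 here.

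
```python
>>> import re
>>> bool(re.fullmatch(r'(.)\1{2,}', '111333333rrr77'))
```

`fullmatch` succeeds only if the pattern covers the string from start to end.
Here the string isn't matched end-to-end, so the call returns None, and `bool(None)` is False.

False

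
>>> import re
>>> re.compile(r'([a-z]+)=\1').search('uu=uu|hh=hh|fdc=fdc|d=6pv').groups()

The match spans [0:5] → 'uu=uu'.
Captured: group 1 = 'uu'.

('uu',)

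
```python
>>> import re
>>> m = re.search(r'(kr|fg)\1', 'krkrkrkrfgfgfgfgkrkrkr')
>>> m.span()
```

A backreference is literal: `\1` must see the identical characters the first group matched.
`search` walks the string left to right and returns the first match it finds.
The match spans [0:4] → 'krkr'.
Captured: group 1 = 'kr'.

(0, 4)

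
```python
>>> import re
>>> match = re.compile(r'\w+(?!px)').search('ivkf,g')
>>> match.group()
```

The negative lookaround is zero-width — it rules out positions where the adjacent text would match, without consuming anything.
`re.search` scans for the first position where the pattern succeeds.
The match spans [0:4] → 'ivkf'.

'ivkf'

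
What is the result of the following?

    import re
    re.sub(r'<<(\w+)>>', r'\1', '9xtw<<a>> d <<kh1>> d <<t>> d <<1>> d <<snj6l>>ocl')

Matches: at [4:9] → '<<a>>'; at [12:19] → '<<kh1>>'; at [22:27] → '<<t>>'; at [30:35] → '<<1>>'; at [38:47] → '<<snj6l>>'.
`\1` in the replacement pulls in group 1's text for each match.

'9xtwa d kh1 d t d 1 d snj6locl'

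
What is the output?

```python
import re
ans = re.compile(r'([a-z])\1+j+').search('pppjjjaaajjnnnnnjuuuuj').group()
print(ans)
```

pppjjj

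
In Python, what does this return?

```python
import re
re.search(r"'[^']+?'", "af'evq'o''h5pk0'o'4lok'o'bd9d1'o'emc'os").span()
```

(2, 7)

Unlike `match`, `search` isn't anchored — it looks for the pattern anywhere in the string.
The match spans [2:7] → "'evq'".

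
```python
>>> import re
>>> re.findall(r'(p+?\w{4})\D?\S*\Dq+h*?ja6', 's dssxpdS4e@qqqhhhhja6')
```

Pattern: one or more of the literal 'p' (lazy), then exactly 4 of a word character (captured); then optionally a non-digit, then zero or more of a non-whitespace character; then a non-digit; then one or more of a literal 'q'; then zero or more of the literal 'h' (lazy), then the literal 'ja', then the literal '6'.
Matches: at [6:22] match 'pdS4e@qqqhhhhja6', group 1 = 'pdS4e'.
One capturing group, so `findall` returns just the captured substring from the one match — 1 in all.

['pdS4e']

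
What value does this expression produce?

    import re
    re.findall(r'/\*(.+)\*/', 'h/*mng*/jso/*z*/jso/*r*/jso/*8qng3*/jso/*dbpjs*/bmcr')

Scanning left to right: at [1:48] match '/*mng*/jso/*z*/jso/*r*/jso/*8qng3*/jso/*dbpjs*/', group 1 = 'mng*/jso/*z*/jso/*r*/jso/*8qng3*/jso/*dbpjs'.
With a single group, `findall` returns only what that group captured — 1 item.

['mng*/jso/*z*/jso/*r*/jso/*8qng3*/jso/*dbpjs']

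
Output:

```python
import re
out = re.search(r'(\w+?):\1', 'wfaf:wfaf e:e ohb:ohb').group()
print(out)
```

The backreference `\1` re-matches whatever the first group consumed, character for character.
`re.search` scans for the first position where the pattern succeeds.
The match spans [0:9] → 'wfaf:wfaf'.
Captured: group 1 = 'wfaf'.

wfaf:wfaf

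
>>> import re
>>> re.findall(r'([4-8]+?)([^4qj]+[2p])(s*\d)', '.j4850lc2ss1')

[('4', '850lc2', 'ss1')]

With the lazy modifier that quantifier settles for the fewest repetitions that let the rest of the pattern succeed (the atoms after it are unaffected and can still be greedy).
Multiple groups make `findall` return tuples — one 3-tuple for the one match.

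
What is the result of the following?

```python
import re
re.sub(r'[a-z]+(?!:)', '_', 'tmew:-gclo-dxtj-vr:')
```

'_w:-_-_-_r:'

The negative lookaround is zero-width — it rules out positions where the adjacent text would match, without consuming anything.
Matches: at [0:3] → 'tme'; at [6:10] → 'gclo'; at [11:15] → 'dxtj'; at [16:17] → 'v'.
Every occurrence is swapped for '_'.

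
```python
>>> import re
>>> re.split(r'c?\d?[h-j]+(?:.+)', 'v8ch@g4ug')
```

['v8', '']

This matches optionally the literal 'c', then optionally a digit; then one or more of a character in [h-j]; then one or more of any character (non-capturing group).
Matches to split on: at [2:9] → 'ch@g4ug'.
`split` removes every match and returns the 2 fragments in between.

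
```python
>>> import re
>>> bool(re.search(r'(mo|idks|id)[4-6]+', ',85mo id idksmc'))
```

`re.search` scans for the first position where the pattern succeeds.
Here the pattern never matches, so the call returns None, and `bool(None)` is False.

False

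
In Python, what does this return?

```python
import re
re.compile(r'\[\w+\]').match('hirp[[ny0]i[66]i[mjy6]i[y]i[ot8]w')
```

`match` is anchored at position 0; if the pattern doesn't fit there, it returns None.
Here the pattern fails at index 0, so the call returns None.

None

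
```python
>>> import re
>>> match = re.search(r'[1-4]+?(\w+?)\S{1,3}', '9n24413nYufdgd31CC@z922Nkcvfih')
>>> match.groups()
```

The pattern matches one or more of a character in [1-4] (lazy); then one or more of a word character (lazy) (captured); then 1 to 3 of a non-whitespace character.
Lazy quantifiers expand one character at a time until the remainder of the pattern can match.
`re.search` tries every starting position until one works.
The match spans [2:7] → '24413'.
Captured: group 1 = '4'.

('4',)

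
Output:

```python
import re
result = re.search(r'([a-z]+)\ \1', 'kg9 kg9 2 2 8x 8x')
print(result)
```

A backreference is literal: `\1` must see the identical characters the first group matched.
Unlike `match`, `search` isn't anchored — it looks for the pattern anywhere in the string.
Here nothing in the string fits, so the call returns None.

None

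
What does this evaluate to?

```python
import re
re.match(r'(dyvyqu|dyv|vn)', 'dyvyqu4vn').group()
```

'dyvyqu'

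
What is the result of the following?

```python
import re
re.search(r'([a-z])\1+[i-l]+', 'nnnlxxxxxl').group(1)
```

The match spans [0:4] → 'nnnl'.
Captured: group 1 = 'n'.

'n'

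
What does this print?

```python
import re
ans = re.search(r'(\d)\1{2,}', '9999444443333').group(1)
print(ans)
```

The match spans [0:4] → '9999'.
Captured: group 1 = '9'.

9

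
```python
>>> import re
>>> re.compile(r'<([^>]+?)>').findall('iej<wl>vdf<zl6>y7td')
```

['wl', 'zl6']

One capturing group, so `findall` returns just the captured substring from each match — 2 in all.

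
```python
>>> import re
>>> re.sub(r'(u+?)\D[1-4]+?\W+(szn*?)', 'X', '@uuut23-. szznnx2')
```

'@Xznnx2'

This matches one or more of a literal 'u' (lazy) (captured); then a non-digit, then one or more of a character in [1-4] (lazy), then one or more of a non-word character; then the literal 'sz', then zero or more of the literal 'n' (lazy) (captured).
Matches: at [1:12] → 'uuut23-. sz'.
Each match is replaced by 'X'.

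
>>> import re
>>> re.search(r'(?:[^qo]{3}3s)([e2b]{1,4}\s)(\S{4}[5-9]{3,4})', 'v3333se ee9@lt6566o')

None

This matches exactly 3 of any character except [qo], then the literal '3s' (non-capturing group); then 1 to 4 of one of [e2b], then whitespace (captured); then exactly 4 of a non-whitespace character, then 3 to 4 of a character in [5-9] (captured).
`re.search` scans for the first position where the pattern succeeds.
Here no position works, so the call returns None.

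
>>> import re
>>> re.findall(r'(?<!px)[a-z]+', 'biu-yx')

Because the assertion is negative and zero-width, positions next to the forbidden text are skipped.
With no groups in the pattern, `findall` gives back each whole match — 2 here.

['biu', 'yx']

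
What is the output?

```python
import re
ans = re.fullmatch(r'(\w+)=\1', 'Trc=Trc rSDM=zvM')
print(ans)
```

None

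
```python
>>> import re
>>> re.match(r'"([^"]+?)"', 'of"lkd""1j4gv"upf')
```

`re.match` won't scan ahead — the pattern has to work from the very first character.
Here position 0 doesn't satisfy it, so the call returns None.

None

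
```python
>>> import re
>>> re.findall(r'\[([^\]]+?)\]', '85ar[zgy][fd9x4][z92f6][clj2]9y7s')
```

['zgy', 'fd9x4', 'z92f6', 'clj2']

`findall` collects group 1 from each match (4 total).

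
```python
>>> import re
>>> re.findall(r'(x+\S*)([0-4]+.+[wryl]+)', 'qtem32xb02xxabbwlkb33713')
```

The pattern matches one or more of the literal 'x', then zero or more of a non-whitespace character (captured); then one or more of a character in [0-4], then one or more of any character, then one or more of one of [wryl] (captured).
Matches: at [6:17] match 'xb02xxabbwl', groups = ('xb0', '2xxabbwl').
With 2 capturing groups, `findall` returns a 2-tuple per match.

[('xb0', '2xxabbwl')]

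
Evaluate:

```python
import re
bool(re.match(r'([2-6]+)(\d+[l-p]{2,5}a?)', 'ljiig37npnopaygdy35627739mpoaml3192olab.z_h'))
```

False

This matches one or more of a character in [2-6] (captured); then one or more of a digit, then 2 to 5 of a character in [l-p], then optionally the literal 'a' (captured).
`re.match` won't scan ahead — the pattern has to work from the very first character.
Here position 0 doesn't satisfy it, so the call returns None, and `bool(None)` is False.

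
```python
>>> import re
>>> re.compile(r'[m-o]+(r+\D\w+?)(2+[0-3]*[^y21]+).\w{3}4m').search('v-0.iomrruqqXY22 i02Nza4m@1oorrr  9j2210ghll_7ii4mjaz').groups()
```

('rruqqXY', '22 i0')

The match spans [5:25] → 'omrruqqXY22 i02Nza4m'.
Captured: group 1 = 'rruqqXY', group 2 = '22 i0'.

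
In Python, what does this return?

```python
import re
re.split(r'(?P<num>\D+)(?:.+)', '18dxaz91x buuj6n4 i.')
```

This matches one or more of a non-digit (captured as 'num'); then one or more of any character (non-capturing group).
Matches to split on: at [2:20] → 'dxaz91x buuj6n4 i.'.
With a capturing group present, the delimiter's captured portion is kept in the result list.

['18', 'dxaz', '']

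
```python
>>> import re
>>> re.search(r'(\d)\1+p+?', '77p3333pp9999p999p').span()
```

`\1` is not a pattern — it's the concrete string captured by group 1, re-applied verbatim.
`search` walks the string left to right and returns the first match it finds.
The match spans [0:3] → '77p'.
Captured: group 1 = '7'.

(0, 3)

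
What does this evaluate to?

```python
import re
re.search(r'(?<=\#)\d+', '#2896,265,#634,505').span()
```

(1, 5)

The `(?=…)`/`(?<=…)` assertion just peeks at neighbouring text; it doesn't advance the match position.
`re.search` scans for the first position where the pattern succeeds.
The match spans [1:5] → '2896'.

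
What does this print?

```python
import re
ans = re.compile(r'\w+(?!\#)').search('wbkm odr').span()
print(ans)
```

The negative lookaround is zero-width — it rules out positions where the adjacent text would match, without consuming anything.
`search` walks the string left to right and returns the first match it finds.
The match spans [0:4] → 'wbkm'.

(0, 4)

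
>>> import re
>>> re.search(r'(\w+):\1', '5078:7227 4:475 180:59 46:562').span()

`\1` is not a pattern — it's the concrete string captured by group 1, re-applied verbatim.
`re.search` tries every starting position until one works.
The match spans [10:13] → '4:4'.
Captured: group 1 = '4'.

(10, 13)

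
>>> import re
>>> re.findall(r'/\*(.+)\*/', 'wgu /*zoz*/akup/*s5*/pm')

['zoz*/akup/*s5']

Scanning left to right: at [4:21] match '/*zoz*/akup/*s5*/', group 1 = 'zoz*/akup/*s5'.
One capturing group, so `findall` returns just the captured substring from the one match — 1 in all.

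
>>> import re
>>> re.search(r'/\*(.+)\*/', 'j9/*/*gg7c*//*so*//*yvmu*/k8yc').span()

(2, 26)

Unlike `match`, `search` isn't anchored — it looks for the pattern anywhere in the string.
The match spans [2:26] → '/*/*gg7c*//*so*//*yvmu*/'.
Captured: group 1 = '/*gg7c*//*so*//*yvmu'.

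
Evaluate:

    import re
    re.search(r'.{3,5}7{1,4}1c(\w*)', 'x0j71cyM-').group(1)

The pattern matches 3 to 5 of any character, then 1 to 4 of the literal '7', then the literal '1c'; then zero or more of a word character (captured).
`re.search` tries every starting position until one works.
The match spans [0:8] → 'x0j71cyM'.
Captured: group 1 = 'yM'.

'yM'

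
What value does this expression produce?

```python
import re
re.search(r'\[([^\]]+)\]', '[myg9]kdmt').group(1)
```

`search` walks the string left to right and returns the first match it finds.
The match spans [0:6] → '[myg9]'.
Captured: group 1 = 'myg9'.

'myg9'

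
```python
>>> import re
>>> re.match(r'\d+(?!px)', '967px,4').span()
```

`re.match` only tries the pattern at the start of the string.
The match spans [0:2] → '96'.

(0, 2)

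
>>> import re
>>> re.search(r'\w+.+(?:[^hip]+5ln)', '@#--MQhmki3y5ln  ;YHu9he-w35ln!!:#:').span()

This matches one or more of a word character, then one or more of any character; then one or more of any character except [hip], then the literal '5ln' (non-capturing group).
`re.search` scans for the first position where the pattern succeeds.
The match spans [4:30] → 'MQhmki3y5ln  ;YHu9he-w35ln'.

(4, 30)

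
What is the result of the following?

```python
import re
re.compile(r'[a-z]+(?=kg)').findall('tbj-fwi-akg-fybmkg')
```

The positive lookaround only admits positions where the adjacent text matches; those characters stay outside the span.
Scanning left to right: at [8:9] → 'a'; at [12:16] → 'fybm'.
With no groups in the pattern, `findall` gives back each whole match — 2 here.

['a', 'fybm']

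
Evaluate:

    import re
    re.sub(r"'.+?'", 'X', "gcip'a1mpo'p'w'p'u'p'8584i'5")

'gcipXpXpXpX5'

A `+?`/`*?`/`{m,n}?` starts at its minimum and grows only as far as needed for what follows to match.
Every occurrence is swapped for 'X'.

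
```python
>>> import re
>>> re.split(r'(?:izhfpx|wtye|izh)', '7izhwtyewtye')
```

The string is cut at each match, leaving 4 pieces.

['7', '', '', '']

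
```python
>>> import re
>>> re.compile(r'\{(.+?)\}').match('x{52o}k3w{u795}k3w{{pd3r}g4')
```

None

`match` is anchored at position 0; if the pattern doesn't fit there, it returns None.
Here the pattern fails at index 0, so the call returns None.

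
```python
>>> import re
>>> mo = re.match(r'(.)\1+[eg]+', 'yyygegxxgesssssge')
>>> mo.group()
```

'yyygeg'

`re.match` only tries the pattern at the start of the string.
The match spans [0:6] → 'yyygeg'.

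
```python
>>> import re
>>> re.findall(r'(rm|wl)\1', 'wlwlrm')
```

['wl']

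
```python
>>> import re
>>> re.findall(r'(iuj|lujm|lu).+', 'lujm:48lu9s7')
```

['lujm']

Alternation tries branches left to right and keeps the first one that lets the overall match succeed at that position.
Scanning left to right: at [0:12] match 'lujm:48lu9s7', group 1 = 'lujm'.
`findall` collects group 1 from the one match (1 total).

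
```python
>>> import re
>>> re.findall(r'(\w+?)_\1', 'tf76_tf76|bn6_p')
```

['tf76']

A backreference is literal: `\1` must see the identical characters the first group matched.
Walking the string: at [0:9] match 'tf76_tf76', group 1 = 'tf76'.
Because there's exactly one group, `findall` drops the full match and keeps group 1 from the one hit.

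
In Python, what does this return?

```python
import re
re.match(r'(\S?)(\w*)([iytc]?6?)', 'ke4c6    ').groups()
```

The match spans [0:5] → 'ke4c6'.
Captured: group 1 = 'k', group 2 = 'e4c6', group 3 = ''.

('k', 'e4c6', '')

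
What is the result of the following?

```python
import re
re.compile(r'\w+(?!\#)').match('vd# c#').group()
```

`match` is anchored at position 0; if the pattern doesn't fit there, it returns None.
The match spans [0:1] → 'v'.

'v'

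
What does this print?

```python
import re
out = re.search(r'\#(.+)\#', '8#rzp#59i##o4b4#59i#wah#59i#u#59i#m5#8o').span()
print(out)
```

(1, 37)

`search` walks the string left to right and returns the first match it finds.
The match spans [1:37] → '#rzp#59i##o4b4#59i#wah#59i#u#59i#m5#'.
Captured: group 1 = 'rzp#59i##o4b4#59i#wah#59i#u#59i#m5'.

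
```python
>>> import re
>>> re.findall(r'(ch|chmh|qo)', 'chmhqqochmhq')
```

Branches in `(...|...)` are attempted left-to-right; the first branch that allows the whole pattern to succeed is taken.
Matches: at [0:2] match 'ch', group 1 = 'ch'; at [5:7] match 'qo', group 1 = 'qo'; at [7:9] match 'ch', group 1 = 'ch'.
With a single group, `findall` returns only what that group captured — 3 items.

['ch', 'qo', 'ch']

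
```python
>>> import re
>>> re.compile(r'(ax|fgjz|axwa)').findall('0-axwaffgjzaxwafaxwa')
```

['ax', 'fgjz', 'ax', 'ax']

Alternation tries branches left to right and keeps the first one that lets the overall match succeed at that position.
Because there's exactly one group, `findall` drops the full match and keeps group 1 from each hit.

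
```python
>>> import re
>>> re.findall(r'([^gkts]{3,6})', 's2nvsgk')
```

This matches 3 to 6 of any character except [gkts] (captured).
Walking the string: at [1:4] match '2nv', group 1 = '2nv'.
Because there's exactly one group, `findall` drops the full match and keeps group 1 from the one hit.

['2nv']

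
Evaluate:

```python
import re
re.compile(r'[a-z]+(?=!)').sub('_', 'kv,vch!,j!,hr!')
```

Because the assertion is zero-width, the text it checks is not consumed and won't appear in the result.
`sub` substitutes '_' at each match site.

'kv,_!,_!,_!'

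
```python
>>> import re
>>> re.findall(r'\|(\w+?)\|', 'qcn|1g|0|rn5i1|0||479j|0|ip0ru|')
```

`findall` collects group 1 from each match (4 total).

['1g', 'rn5i1', '479j', 'ip0ru']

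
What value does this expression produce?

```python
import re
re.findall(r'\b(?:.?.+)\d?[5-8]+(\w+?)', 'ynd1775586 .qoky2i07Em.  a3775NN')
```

['N']

The pattern matches a word boundary (`\b`, zero-width); then optionally any character, then one or more of any character (non-capturing group); then optionally a digit, then one or more of a character in [5-8]; then one or more of a word character (lazy) (captured).
A `+?`/`*?`/`{m,n}?` starts at its minimum and grows only as far as needed for what follows to match.
Matches: at [0:31] match 'ynd1775586 .qoky2i07Em.  a3775N', group 1 = 'N'.
One capturing group, so `findall` returns just the captured substring from the one match — 1 in all.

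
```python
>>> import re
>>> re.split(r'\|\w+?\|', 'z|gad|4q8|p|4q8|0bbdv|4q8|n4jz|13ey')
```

['z', '4q8', '4q8', '4q8', '13ey']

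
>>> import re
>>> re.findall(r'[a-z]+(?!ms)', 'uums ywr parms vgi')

The negative lookahead/lookbehind blocks any match where the forbidden context is present.
`findall` yields the raw match text (4 of them) because the pattern has no groups.

['uums', 'ywr', 'parms', 'vgi']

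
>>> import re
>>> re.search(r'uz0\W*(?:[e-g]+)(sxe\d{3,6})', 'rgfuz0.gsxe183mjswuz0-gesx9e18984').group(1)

This matches the literal 'uz0', then zero or more of a non-word character; then one or more of a character in [e-g] (non-capturing group); then the literal 'sxe', then 3 to 6 of a digit (captured).
`re.search` scans for the first position where the pattern succeeds.
The match spans [3:14] → 'uz0.gsxe183'.
Captured: group 1 = 'sxe183'.

'sxe183'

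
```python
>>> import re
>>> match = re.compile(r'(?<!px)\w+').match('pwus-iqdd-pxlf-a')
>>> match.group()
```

Because the assertion is negative and zero-width, positions next to the forbidden text are skipped.
`re.match` only tries the pattern at the start of the string.
The match spans [0:4] → 'pwus'.

'pwus'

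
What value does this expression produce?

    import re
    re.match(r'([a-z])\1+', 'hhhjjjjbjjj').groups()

('h',)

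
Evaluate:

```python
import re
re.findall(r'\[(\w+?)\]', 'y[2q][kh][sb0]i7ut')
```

Scanning left to right: at [1:5] match '[2q]', group 1 = '2q'; at [5:9] match '[kh]', group 1 = 'kh'; at [9:14] match '[sb0]', group 1 = 'sb0'.
`findall` collects group 1 from each match (3 total).

['2q', 'kh', 'sb0']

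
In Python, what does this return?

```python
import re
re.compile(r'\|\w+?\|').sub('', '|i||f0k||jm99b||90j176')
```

`sub` substitutes '' at each match site.

'|90j176'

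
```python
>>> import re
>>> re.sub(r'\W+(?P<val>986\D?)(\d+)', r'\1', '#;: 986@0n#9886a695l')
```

'986@n#9886a695l'

This matches one or more of a non-word character; then the literal '986', then optionally a non-digit (captured as 'val'); then one or more of a digit (captured).
Matches: at [0:9] → '#;: 986@0'.
Each match is replaced using the text its own group 1 captured.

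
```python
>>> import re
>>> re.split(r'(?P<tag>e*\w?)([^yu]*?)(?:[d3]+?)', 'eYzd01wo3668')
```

['', 'eY', 'z', '', '0', '1wo', '668']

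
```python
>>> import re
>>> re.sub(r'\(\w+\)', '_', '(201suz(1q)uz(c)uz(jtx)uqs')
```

'(201suz_uz_uz_uqs'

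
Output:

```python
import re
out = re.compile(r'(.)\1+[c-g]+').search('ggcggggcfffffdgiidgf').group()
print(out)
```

ggcggggcfffffdg

After group 1 captures some text, `\1` only succeeds where that same text appears again.
The match spans [0:15] → 'ggcggggcfffffdg'.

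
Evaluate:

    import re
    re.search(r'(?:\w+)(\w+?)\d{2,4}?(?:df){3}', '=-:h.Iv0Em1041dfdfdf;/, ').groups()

The pattern matches one or more of a word character (non-capturing group); then one or more of a word character (lazy) (captured); then 2 to 4 of a digit (lazy), then the literal 'df' repeated 3 times.
Unlike `match`, `search` isn't anchored — it looks for the pattern anywhere in the string.
The match spans [5:20] → 'Iv0Em1041dfdfdf'.
Captured: group 1 = '0'.

('0',)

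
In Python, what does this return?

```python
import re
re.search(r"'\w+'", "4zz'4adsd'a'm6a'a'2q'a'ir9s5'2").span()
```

(3, 10)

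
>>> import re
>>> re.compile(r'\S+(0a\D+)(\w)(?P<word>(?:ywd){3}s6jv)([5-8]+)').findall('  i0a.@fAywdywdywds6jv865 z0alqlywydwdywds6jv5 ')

[('0a.@f', 'A', 'ywdywdywds6jv', '865')]

Pattern: one or more of a non-whitespace character; then the literal '0a', then one or more of a non-digit (captured); then a word character (captured); then the literal 'ywd' repeated 3 times, then the literal 's6', then the literal 'jv' (captured as 'word'); then one or more of a character in [5-8] (captured).
Scanning left to right: at [2:25] match 'i0a.@fAywdywdywds6jv865', groups = ('0a.@f', 'A', 'ywdywdywds6jv', '865').
4 groups means the one result is a tuple of 4 captured strings — 1 here.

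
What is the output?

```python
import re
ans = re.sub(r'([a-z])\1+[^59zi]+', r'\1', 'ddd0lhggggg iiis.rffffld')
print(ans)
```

di

The backreference `\1` re-matches whatever the first group consumed, character for character.
Each match is replaced using the text its own group 1 captured.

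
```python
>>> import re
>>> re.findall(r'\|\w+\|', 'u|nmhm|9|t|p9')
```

['|nmhm|', '|t|']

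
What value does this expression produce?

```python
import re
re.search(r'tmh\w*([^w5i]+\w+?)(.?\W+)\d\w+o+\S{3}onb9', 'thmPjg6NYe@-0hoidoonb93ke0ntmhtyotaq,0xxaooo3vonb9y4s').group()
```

Pattern: the literal 'tmh', then zero or more of a word character; then one or more of any character except [w5i], then one or more of a word character (lazy) (captured); then optionally any character, then one or more of a non-word character (captured); then a digit, then one or more of a word character, then one or more of a literal 'o'; then exactly 3 of a non-whitespace character, then the literal 'on', then the literal 'b9'.
`re.search` tries every starting position until one works.
The match spans [27:50] → 'tmhtyotaq,0xxaooo3vonb9'.
Captured: group 1 = 'aq', group 2 = ','.

'tmhtyotaq,0xxaooo3vonb9'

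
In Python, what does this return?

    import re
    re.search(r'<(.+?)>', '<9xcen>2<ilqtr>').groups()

Lazy quantifiers expand one character at a time until the remainder of the pattern can match.
`re.search` tries every starting position until one works.
The match spans [0:7] → '<9xcen>'.
Captured: group 1 = '9xcen'.

('9xcen',)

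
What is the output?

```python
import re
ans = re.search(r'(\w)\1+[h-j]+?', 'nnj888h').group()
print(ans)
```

nnj

`\1` is not a pattern — it's the concrete string captured by group 1, re-applied verbatim.
`re.search` scans for the first position where the pattern succeeds.
The match spans [0:3] → 'nnj'.
Captured: group 1 = 'n'.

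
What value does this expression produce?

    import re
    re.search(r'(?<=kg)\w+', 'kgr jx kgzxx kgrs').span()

The `(?=…)`/`(?<=…)` assertion just peeks at neighbouring text; it doesn't advance the match position.
The match spans [2:3] → 'r'.

(2, 3)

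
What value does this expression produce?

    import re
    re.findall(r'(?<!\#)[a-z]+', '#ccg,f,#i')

['cg', 'f']

The negative lookaround is zero-width — it rules out positions where the adjacent text would match, without consuming anything.
Walking the string: at [2:4] → 'cg'; at [5:6] → 'f'.
With no groups in the pattern, `findall` gives back each whole match — 2 here.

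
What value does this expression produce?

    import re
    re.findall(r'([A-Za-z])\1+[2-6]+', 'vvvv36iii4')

`\1` has to match the exact text group 1 already captured.
Scanning left to right: at [0:6] match 'vvvv36', group 1 = 'v'; at [6:10] match 'iii4', group 1 = 'i'.
One capturing group, so `findall` returns just the captured substring from each match — 2 in all.

['v', 'i']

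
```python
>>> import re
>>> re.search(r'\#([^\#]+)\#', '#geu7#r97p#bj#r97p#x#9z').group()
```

'#geu7#'

`re.search` scans for the first position where the pattern succeeds.
The match spans [0:6] → '#geu7#'.
Captured: group 1 = 'geu7'.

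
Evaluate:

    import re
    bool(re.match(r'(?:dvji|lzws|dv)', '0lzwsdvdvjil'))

False

`match` is anchored at position 0; if the pattern doesn't fit there, it returns None.
Here the string doesn't start with a match, so the call returns None, and `bool(None)` is False.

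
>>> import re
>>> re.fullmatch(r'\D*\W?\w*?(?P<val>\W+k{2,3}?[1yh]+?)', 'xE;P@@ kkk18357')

This matches zero or more of a non-digit, then optionally a non-word character, then zero or more of a word character (lazy); then one or more of a non-word character, then 2 to 3 of a literal 'k' (lazy), then one or more of one of [1yh] (lazy) (captured as 'val').
`re.fullmatch` requires the pattern to consume the entire string.
Here there's no way to consume every character, so the call returns None.

None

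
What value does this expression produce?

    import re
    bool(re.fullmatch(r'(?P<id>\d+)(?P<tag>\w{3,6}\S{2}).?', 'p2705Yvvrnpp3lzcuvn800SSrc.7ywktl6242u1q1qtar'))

False

The pattern matches one or more of a digit (captured as 'id'); then 3 to 6 of a word character, then exactly 2 of a non-whitespace character (captured as 'tag'); then optionally any character.
`re.fullmatch` requires the pattern to consume the entire string.
Here the string isn't matched end-to-end, so the call returns None, and `bool(None)` is False.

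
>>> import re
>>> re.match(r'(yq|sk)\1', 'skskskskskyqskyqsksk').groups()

The match spans [0:4] → 'sksk'.
Captured: group 1 = 'sk'.

('sk',)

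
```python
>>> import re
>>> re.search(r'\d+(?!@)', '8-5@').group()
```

'8'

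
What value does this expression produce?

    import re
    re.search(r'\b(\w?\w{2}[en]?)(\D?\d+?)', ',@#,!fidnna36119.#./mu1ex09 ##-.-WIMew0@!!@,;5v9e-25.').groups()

('mu1e', 'x0')

The pattern matches a word boundary (`\b`, zero-width); then optionally a word character, then exactly 2 of a word character, then optionally one of [en] (captured); then optionally a non-digit, then one or more of a digit (lazy) (captured).
A non-greedy quantifier consumes as few characters as it can — just enough that the remainder of the pattern still matches from where it stops; whatever follows it matches normally.
`re.search` scans for the first position where the pattern succeeds.
The match spans [20:26] → 'mu1ex0'.
Captured: group 1 = 'mu1e', group 2 = 'x0'.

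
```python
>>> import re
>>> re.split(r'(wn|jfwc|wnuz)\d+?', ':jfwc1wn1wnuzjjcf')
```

[':', 'jfwc', '', 'wn', 'wnuzjjcf']

Because the pattern has a capturing group, `split` also inserts each captured text between the pieces.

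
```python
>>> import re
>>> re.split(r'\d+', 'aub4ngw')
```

The pattern matches one or more of a digit.
Matches to split on: at [3:4] → '4'.
The string is cut at each match, leaving 2 pieces.

['aub', 'ngw']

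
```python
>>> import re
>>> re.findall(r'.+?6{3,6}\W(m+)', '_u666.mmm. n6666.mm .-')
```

This matches one or more of any character (lazy), then 3 to 6 of a literal '6', then a non-word character; then one or more of a literal 'm' (captured).
Lazy quantifiers expand one character at a time until the remainder of the pattern can match.
Scanning left to right: at [0:9] match '_u666.mmm', group 1 = 'mmm'; at [9:19] match '. n6666.mm', group 1 = 'mm'.
Because there's exactly one group, `findall` drops the full match and keeps group 1 from each hit.

['mmm', 'mm']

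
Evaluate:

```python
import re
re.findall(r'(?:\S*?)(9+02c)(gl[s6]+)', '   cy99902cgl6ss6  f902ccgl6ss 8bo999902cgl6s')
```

The pattern matches zero or more of a non-whitespace character (lazy) (non-capturing group); then one or more of the literal '9', then the literal '02c' (captured); then the literal 'gl', then one or more of one of [s6] (captured).
Matches: at [3:17] match 'cy99902cgl6ss6', groups = ('99902c', 'gl6ss6'); at [31:45] match '8bo999902cgl6s', groups = ('999902c', 'gl6s').
`findall` packs the 2 group values into a tuple for every match.

[('99902c', 'gl6ss6'), ('999902c', 'gl6s')]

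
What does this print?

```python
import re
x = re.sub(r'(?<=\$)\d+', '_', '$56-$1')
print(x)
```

$_-$_

The positive lookaround only admits positions where the adjacent text matches; those characters stay outside the span.
Matches: at [1:3] → '56'; at [5:6] → '1'.
Each match is replaced by '_'.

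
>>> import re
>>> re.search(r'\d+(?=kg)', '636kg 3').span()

(0, 3)

Lookahead/lookbehind check context without consuming it, so the matched span excludes the asserted characters.
The match spans [0:3] → '636'.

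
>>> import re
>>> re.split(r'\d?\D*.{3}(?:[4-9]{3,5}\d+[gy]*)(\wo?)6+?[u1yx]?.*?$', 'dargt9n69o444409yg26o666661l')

['dargt', '2', '']

Pattern: optionally a digit, then zero or more of a non-digit, then exactly 3 of any character; then 3 to 5 of a character in [4-9], then one or more of a digit, then zero or more of one of [gy] (non-capturing group); then a word character, then optionally a literal 'o' (captured); then one or more of a literal '6' (lazy); then optionally one of [u1yx], then zero or more of any character (lazy); then anchored at the end.
Matches to split on: at [5:28] → '9n69o444409yg26o666661l'.
Because the pattern has a capturing group, `split` also inserts each captured text between the pieces.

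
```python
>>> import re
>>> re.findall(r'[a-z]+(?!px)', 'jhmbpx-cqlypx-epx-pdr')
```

['jhmbpx', 'cqlypx', 'epx', 'pdr']

`(?!…)`/`(?<!…)` only lets a position through if the neighbouring text does NOT match; no characters are consumed.
With no groups in the pattern, `findall` gives back each whole match — 4 here.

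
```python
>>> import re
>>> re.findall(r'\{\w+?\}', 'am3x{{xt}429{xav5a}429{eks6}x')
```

['{xt}', '{xav5a}', '{eks6}']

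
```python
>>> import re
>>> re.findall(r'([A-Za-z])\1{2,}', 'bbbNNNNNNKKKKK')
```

['b', 'N', 'K']

The backreference `\1` re-matches whatever the first group consumed, character for character.
Because there's exactly one group, `findall` drops the full match and keeps group 1 from each hit.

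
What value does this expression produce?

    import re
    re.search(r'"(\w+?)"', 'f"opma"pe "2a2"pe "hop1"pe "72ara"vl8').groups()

`search` walks the string left to right and returns the first match it finds.
The match spans [1:7] → '"opma"'.
Captured: group 1 = 'opma'.

('opma',)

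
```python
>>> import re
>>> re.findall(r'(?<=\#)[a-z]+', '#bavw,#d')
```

['bavw', 'd']

Lookahead/lookbehind check context without consuming it, so the matched span excludes the asserted characters.
Walking the string: at [1:5] → 'bavw'; at [7:8] → 'd'.
With no groups in the pattern, `findall` gives back each whole match — 2 here.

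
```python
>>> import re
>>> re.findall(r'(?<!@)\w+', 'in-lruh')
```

Because the assertion is negative and zero-width, positions next to the forbidden text are skipped.
`findall` yields the raw match text (2 of them) because the pattern has no groups.

['in', 'lruh']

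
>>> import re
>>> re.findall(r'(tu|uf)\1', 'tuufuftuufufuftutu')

After group 1 captures some text, `\1` only succeeds where that same text appears again.
Matches: at [2:6] match 'ufuf', group 1 = 'uf'; at [8:12] match 'ufuf', group 1 = 'uf'; at [14:18] match 'tutu', group 1 = 'tu'.
Because there's exactly one group, `findall` drops the full match and keeps group 1 from each hit.

['uf', 'uf', 'tu']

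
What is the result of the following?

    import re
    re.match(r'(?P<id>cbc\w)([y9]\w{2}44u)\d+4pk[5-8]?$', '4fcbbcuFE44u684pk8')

`re.match` only tries the pattern at the start of the string.
Here position 0 doesn't satisfy it, so the call returns None.

None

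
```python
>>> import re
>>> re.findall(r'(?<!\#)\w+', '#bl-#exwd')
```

`(?!…)`/`(?<!…)` only lets a position through if the neighbouring text does NOT match; no characters are consumed.
Matches: at [2:3] → 'l'; at [6:9] → 'xwd'.
With no groups in the pattern, `findall` gives back each whole match — 2 here.

['l', 'xwd']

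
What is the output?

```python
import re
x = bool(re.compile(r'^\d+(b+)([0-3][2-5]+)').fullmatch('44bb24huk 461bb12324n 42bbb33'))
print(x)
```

False

For `fullmatch`, every character of the input must be accounted for by the pattern.
Here there's no way to consume every character, so the call returns None, and `bool(None)` is False.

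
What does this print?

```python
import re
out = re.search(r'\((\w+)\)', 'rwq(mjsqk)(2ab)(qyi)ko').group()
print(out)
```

(mjsqk)

`re.search` tries every starting position until one works.
The match spans [3:10] → '(mjsqk)'.
Captured: group 1 = 'mjsqk'.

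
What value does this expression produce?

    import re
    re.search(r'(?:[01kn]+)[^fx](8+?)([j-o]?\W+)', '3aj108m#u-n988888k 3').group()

The match spans [3:8] → '108m#'.

'108m#'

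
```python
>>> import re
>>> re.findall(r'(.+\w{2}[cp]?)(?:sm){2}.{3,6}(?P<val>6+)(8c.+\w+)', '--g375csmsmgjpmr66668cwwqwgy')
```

[('--g375c', '666', '8cwwqwgy')]

Pattern: one or more of any character, then exactly 2 of a word character, then optionally one of [cp] (captured); then the literal 'sm' repeated 2 times, then 3 to 6 of any character; then one or more of a literal '6' (captured as 'val'); then the literal '8c', then one or more of any character, then one or more of a word character (captured).
Matches: at [0:28] match '--g375csmsmgjpmr66668cwwqwgy', groups = ('--g375c', '666', '8cwwqwgy').
`findall` packs the 3 group values into a tuple for every match.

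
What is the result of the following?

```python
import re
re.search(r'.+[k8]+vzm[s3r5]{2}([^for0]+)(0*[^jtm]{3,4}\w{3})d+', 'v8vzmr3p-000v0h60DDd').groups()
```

('p-', '000v0h60DD')

Pattern: one or more of any character, then one or more of one of [k8]; then the literal 'vzm', then exactly 2 of one of [s3r5]; then one or more of any character except [for0] (captured); then zero or more of a literal '0', then 3 to 4 of any character except [jtm], then exactly 3 of a word character (captured); then one or more of a literal 'd'.
`search` walks the string left to right and returns the first match it finds.
The match spans [0:20] → 'v8vzmr3p-000v0h60DDd'.
Captured: group 1 = 'p-', group 2 = '000v0h60DD'.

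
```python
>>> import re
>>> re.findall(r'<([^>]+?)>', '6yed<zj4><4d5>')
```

['zj4', '4d5']

Scanning left to right: at [4:9] match '<zj4>', group 1 = 'zj4'; at [9:14] match '<4d5>', group 1 = '4d5'.
With a single group, `findall` returns only what that group captured — 2 items.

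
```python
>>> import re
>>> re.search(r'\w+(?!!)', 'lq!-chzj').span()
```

(0, 1)

The negative lookaround is zero-width — it rules out positions where the adjacent text would match, without consuming anything.
The match spans [0:1] → 'l'.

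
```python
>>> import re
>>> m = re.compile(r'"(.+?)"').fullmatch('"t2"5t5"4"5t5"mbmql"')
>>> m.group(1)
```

't2"5t5"4"5t5"mbmql'

`re.fullmatch` requires the pattern to consume the entire string.
The match spans [0:20] → '"t2"5t5"4"5t5"mbmql"'.
Captured: group 1 = 't2"5t5"4"5t5"mbmql'.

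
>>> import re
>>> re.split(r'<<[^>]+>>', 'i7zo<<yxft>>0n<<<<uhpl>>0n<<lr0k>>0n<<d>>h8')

['i7zo', '0n', '0n', '0n', 'h8']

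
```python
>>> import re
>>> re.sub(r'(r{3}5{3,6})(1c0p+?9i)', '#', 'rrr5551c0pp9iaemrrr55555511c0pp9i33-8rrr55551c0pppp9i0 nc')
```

'#aemrrr55555511c0pp9i33-8#0 nc'

This matches exactly 3 of a literal 'r', then 3 to 6 of a literal '5' (captured); then the literal '1c0', then one or more of the literal 'p' (lazy), then the literal '9i' (captured).
Matches: at [0:13] → 'rrr5551c0pp9i'; at [37:53] → 'rrr55551c0pppp9i'.
`sub` substitutes '#' at each match site.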